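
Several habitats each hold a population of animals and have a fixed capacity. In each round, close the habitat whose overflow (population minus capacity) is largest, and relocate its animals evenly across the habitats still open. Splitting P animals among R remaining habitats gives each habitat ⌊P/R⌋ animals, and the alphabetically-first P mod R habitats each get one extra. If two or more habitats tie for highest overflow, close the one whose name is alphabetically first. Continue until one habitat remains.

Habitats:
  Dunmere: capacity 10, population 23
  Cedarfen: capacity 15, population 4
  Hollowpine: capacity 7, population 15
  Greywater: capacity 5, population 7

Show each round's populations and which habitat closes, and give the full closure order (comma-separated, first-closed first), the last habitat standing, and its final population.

Round 1: Cedarfen=4 Dunmere=23 Greywater=7 Hollowpine=15 → close Dunmere (overflow 13)
  23÷3 = 7 each, +1 to first 2
Round 2: Cedarfen=12 Greywater=15 Hollowpine=22 → close Hollowpine (overflow 15)
  22÷2 = 11 each, +1 to first 0
Round 3: Cedarfen=23 Greywater=26 → close Greywater (overflow 21)
  26÷1 = 26 each, +1 to first 0

Closure order: Dunmere, Hollowpine, Greywater
Last habitat: Cedarfen with 49 animals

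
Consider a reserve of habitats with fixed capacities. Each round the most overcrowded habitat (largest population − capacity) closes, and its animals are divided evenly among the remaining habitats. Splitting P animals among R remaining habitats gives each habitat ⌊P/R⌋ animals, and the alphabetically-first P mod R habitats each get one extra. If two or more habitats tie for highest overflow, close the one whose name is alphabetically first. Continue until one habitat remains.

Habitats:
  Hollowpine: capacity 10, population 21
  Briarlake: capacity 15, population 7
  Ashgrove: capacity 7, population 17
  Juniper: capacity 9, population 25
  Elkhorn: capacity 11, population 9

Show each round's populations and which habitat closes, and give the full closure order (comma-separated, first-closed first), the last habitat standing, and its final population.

Round 1: Ashgrove=17 Briarlake=7 Elkhorn=9 Hollowpine=21 Juniper=25 → close Juniper (overflow 16)
  25÷4 = 6 each, +1 to first 1
Round 2: Ashgrove=24 Briarlake=13 Elkhorn=15 Hollowpine=27 → close Ashgrove (overflow 17)
  24÷3 = 8 each, +1 to first 0
Round 3: Briarlake=21 Elkhorn=23 Hollowpine=35 → close Hollowpine (overflow 25)
  35÷2 = 17 each, +1 to first 1
Round 4: Briarlake=39 Elkhorn=40 → close Elkhorn (overflow 29)
  40÷1 = 40 each, +1 to first 0

Closure order: Juniper, Ashgrove, Hollowpine, Elkhorn
Last habitat: Briarlake with 79 animals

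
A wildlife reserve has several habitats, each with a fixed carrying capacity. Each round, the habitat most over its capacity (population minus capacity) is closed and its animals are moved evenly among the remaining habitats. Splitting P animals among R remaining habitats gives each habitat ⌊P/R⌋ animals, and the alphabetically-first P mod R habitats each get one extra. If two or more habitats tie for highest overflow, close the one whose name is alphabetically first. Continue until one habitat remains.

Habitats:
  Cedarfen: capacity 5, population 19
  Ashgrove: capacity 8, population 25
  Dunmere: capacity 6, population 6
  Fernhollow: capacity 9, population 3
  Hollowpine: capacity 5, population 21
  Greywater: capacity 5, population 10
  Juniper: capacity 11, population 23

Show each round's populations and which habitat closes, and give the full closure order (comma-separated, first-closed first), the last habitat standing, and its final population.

Closure order: Ashgrove, Hollowpine, Cedarfen, Juniper, Greywater, Dunmere
Last habitat: Fernhollow with 107 animals

Round 1: Ashgrove=25 Cedarfen=19 Dunmere=6 Fernhollow=3 Greywater=10 Hollowpine=21 Juniper=23 → close Ashgrove (overflow 17)
  25÷6 = 4 each, +1 to first 1
Round 2: Cedarfen=24 Dunmere=10 Fernhollow=7 Greywater=14 Hollowpine=25 Juniper=27 → close Hollowpine (overflow 20)
  25÷5 = 5 each, +1 to first 0
Round 3: Cedarfen=29 Dunmere=15 Fernhollow=12 Greywater=19 Juniper=32 → close Cedarfen (overflow 24)
  29÷4 = 7 each, +1 to first 1
Round 4: Dunmere=23 Fernhollow=19 Greywater=26 Juniper=39 → close Juniper (overflow 28)
  39÷3 = 13 each, +1 to first 0
Round 5: Dunmere=36 Fernhollow=32 Greywater=39 → close Greywater (overflow 34)
  39÷2 = 19 each, +1 to first 1
Round 6: Dunmere=56 Fernhollow=51 → close Dunmere (overflow 50)
  56÷1 = 56 each, +1 to first 0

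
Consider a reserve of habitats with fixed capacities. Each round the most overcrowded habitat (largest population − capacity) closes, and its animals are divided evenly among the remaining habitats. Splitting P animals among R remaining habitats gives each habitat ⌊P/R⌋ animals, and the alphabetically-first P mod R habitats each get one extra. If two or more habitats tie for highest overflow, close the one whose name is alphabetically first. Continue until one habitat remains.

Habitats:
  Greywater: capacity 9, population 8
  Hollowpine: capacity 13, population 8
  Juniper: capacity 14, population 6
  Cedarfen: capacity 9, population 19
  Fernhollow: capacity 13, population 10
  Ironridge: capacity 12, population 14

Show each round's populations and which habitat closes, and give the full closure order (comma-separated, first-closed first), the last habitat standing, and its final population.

Round 1: Cedarfen=19 Fernhollow=10 Greywater=8 Hollowpine=8 Ironridge=14 Juniper=6 → close Cedarfen (overflow 10)
  19÷5 = 3 each, +1 to first 4
Round 2: Fernhollow=14 Greywater=12 Hollowpine=12 Ironridge=18 Juniper=9 → close Ironridge (overflow 6)
  18÷4 = 4 each, +1 to first 2
Round 3: Fernhollow=19 Greywater=17 Hollowpine=16 Juniper=13 → close Greywater (overflow 8)
  17÷3 = 5 each, +1 to first 2
Round 4: Fernhollow=25 Hollowpine=22 Juniper=18 → close Fernhollow (overflow 12)
  25÷2 = 12 each, +1 to first 1
Round 5: Hollowpine=35 Juniper=30 → close Hollowpine (overflow 22)
  35÷1 = 35 each, +1 to first 0

Closure order: Cedarfen, Ironridge, Greywater, Fernhollow, Hollowpine
Last habitat: Juniper with 65 animals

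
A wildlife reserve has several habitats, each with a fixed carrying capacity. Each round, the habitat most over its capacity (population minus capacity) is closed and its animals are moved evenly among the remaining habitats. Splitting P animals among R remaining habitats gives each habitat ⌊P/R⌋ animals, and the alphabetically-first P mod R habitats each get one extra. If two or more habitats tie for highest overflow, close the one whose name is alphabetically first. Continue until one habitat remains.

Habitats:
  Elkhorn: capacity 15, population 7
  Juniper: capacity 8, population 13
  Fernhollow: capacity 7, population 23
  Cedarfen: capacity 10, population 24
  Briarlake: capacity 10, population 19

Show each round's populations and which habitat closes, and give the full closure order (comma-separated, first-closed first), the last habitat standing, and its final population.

Round 1: Briarlake=19 Cedarfen=24 Elkhorn=7 Fernhollow=23 Juniper=13 → close Fernhollow (overflow 16)
  23÷4 = 5 each, +1 to first 3
Round 2: Briarlake=25 Cedarfen=30 Elkhorn=13 Juniper=18 → close Cedarfen (overflow 20)
  30÷3 = 10 each, +1 to first 0
Round 3: Briarlake=35 Elkhorn=23 Juniper=28 → close Briarlake (overflow 25)
  35÷2 = 17 each, +1 to first 1
Round 4: Elkhorn=41 Juniper=45 → close Juniper (overflow 37)
  45÷1 = 45 each, +1 to first 0

Closure order: Fernhollow, Cedarfen, Briarlake, Juniper
Last habitat: Elkhorn with 86 animals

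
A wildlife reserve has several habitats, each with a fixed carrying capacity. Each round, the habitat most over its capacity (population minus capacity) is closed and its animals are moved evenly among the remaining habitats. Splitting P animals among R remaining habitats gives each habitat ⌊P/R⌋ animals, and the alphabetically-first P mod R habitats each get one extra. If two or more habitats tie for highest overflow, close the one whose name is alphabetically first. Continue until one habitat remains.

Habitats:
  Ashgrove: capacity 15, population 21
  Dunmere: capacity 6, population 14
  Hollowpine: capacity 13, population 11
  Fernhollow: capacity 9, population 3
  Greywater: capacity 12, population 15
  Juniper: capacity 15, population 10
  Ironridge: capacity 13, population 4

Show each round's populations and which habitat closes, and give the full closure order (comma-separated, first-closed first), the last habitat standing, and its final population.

Round 1: Ashgrove=21 Dunmere=14 Fernhollow=3 Greywater=15 Hollowpine=11 Ironridge=4 Juniper=10 → close Dunmere (overflow 8)
  14÷6 = 2 each, +1 to first 2
Round 2: Ashgrove=24 Fernhollow=6 Greywater=17 Hollowpine=13 Ironridge=6 Juniper=12 → close Ashgrove (overflow 9)
  24÷5 = 4 each, +1 to first 4
Round 3: Fernhollow=11 Greywater=22 Hollowpine=18 Ironridge=11 Juniper=16 → close Greywater (overflow 10)
  22÷4 = 5 each, +1 to first 2
Round 4: Fernhollow=17 Hollowpine=24 Ironridge=16 Juniper=21 → close Hollowpine (overflow 11)
  24÷3 = 8 each, +1 to first 0
Round 5: Fernhollow=25 Ironridge=24 Juniper=29 → close Fernhollow (overflow 16)
  25÷2 = 12 each, +1 to first 1
Round 6: Ironridge=37 Juniper=41 → close Juniper (overflow 26)
  41÷1 = 41 each, +1 to first 0

Closure order: Dunmere, Ashgrove, Greywater, Hollowpine, Fernhollow, Juniper
Last habitat: Ironridge with 78 animals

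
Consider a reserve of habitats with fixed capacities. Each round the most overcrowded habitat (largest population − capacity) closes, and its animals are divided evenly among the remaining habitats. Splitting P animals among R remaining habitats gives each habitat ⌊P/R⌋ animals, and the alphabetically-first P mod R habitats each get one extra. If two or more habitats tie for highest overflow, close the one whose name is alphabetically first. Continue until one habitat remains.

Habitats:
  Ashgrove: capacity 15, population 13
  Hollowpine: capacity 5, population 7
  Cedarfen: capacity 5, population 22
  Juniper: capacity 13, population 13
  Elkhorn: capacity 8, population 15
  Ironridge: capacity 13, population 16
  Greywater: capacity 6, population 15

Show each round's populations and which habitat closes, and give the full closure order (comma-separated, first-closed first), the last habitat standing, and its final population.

Round 1: Ashgrove=13 Cedarfen=22 Elkhorn=15 Greywater=15 Hollowpine=7 Ironridge=16 Juniper=13 → close Cedarfen (overflow 17)
  22÷6 = 3 each, +1 to first 4
Round 2: Ashgrove=17 Elkhorn=19 Greywater=19 Hollowpine=11 Ironridge=19 Juniper=16 → close Greywater (overflow 13)
  19÷5 = 3 each, +1 to first 4
Round 3: Ashgrove=21 Elkhorn=23 Hollowpine=15 Ironridge=23 Juniper=19 → close Elkhorn (overflow 15)
  23÷4 = 5 each, +1 to first 3
Round 4: Ashgrove=27 Hollowpine=21 Ironridge=29 Juniper=24 → close Hollowpine (overflow 16)
  21÷3 = 7 each, +1 to first 0
Round 5: Ashgrove=34 Ironridge=36 Juniper=31 → close Ironridge (overflow 23)
  36÷2 = 18 each, +1 to first 0
Round 6: Ashgrove=52 Juniper=49 → close Ashgrove (overflow 37)
  52÷1 = 52 each, +1 to first 0

Closure order: Cedarfen, Greywater, Elkhorn, Hollowpine, Ironridge, Ashgrove
Last habitat: Juniper with 101 animals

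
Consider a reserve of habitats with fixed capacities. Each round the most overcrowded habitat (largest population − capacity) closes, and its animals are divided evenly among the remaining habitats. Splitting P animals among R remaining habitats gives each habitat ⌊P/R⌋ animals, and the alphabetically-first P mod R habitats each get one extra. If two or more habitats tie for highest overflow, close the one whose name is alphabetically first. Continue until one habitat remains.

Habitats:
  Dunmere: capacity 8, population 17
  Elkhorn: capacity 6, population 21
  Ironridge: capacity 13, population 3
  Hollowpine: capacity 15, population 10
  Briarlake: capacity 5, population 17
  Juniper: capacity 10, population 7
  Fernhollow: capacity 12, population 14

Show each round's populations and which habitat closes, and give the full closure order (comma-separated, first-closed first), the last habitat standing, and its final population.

Closure order: Elkhorn, Briarlake, Dunmere, Fernhollow, Hollowpine, Juniper
Last habitat: Ironridge with 89 animals

Round 1: Briarlake=17 Dunmere=17 Elkhorn=21 Fernhollow=14 Hollowpine=10 Ironridge=3 Juniper=7 → close Elkhorn (overflow 15)
  21÷6 = 3 each, +1 to first 3
Round 2: Briarlake=21 Dunmere=21 Fernhollow=18 Hollowpine=13 Ironridge=6 Juniper=10 → close Briarlake (overflow 16)
  21÷5 = 4 each, +1 to first 1
Round 3: Dunmere=26 Fernhollow=22 Hollowpine=17 Ironridge=10 Juniper=14 → close Dunmere (overflow 18)
  26÷4 = 6 each, +1 to first 2
Round 4: Fernhollow=29 Hollowpine=24 Ironridge=16 Juniper=20 → close Fernhollow (overflow 17)
  29÷3 = 9 each, +1 to first 2
Round 5: Hollowpine=34 Ironridge=26 Juniper=29 → close Hollowpine (overflow 19)
  34÷2 = 17 each, +1 to first 0
Round 6: Ironridge=43 Juniper=46 → close Juniper (overflow 36)
  46÷1 = 46 each, +1 to first 0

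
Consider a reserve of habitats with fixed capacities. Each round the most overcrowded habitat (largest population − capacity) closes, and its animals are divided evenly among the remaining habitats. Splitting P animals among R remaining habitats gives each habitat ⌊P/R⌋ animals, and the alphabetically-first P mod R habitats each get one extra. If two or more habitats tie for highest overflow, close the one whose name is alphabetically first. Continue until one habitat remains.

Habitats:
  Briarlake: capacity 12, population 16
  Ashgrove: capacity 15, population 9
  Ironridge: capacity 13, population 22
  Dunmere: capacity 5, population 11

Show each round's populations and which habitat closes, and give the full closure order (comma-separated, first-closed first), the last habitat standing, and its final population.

Closure order: Ironridge, Dunmere, Briarlake
Last habitat: Ashgrove with 58 animals

Round 1: Ashgrove=9 Briarlake=16 Dunmere=11 Ironridge=22 → close Ironridge (overflow 9)
  22÷3 = 7 each, +1 to first 1
Round 2: Ashgrove=17 Briarlake=23 Dunmere=18 → close Dunmere (overflow 13)
  18÷2 = 9 each, +1 to first 0
Round 3: Ashgrove=26 Briarlake=32 → close Briarlake (overflow 20)
  32÷1 = 32 each, +1 to first 0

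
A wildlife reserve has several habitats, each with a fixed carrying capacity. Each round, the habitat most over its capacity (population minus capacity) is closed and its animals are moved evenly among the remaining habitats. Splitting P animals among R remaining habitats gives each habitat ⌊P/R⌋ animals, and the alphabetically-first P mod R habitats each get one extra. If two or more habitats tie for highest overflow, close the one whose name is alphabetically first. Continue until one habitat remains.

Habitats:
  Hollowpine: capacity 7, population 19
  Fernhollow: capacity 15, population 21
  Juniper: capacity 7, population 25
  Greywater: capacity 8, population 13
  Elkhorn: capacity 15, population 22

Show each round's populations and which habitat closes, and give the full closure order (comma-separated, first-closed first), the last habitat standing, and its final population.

Closure order: Juniper, Hollowpine, Elkhorn, Fernhollow
Last habitat: Greywater with 100 animals

Round 1: Elkhorn=22 Fernhollow=21 Greywater=13 Hollowpine=19 Juniper=25 → close Juniper (overflow 18)
  25÷4 = 6 each, +1 to first 1
Round 2: Elkhorn=29 Fernhollow=27 Greywater=19 Hollowpine=25 → close Hollowpine (overflow 18)
  25÷3 = 8 each, +1 to first 1
Round 3: Elkhorn=38 Fernhollow=35 Greywater=27 → close Elkhorn (overflow 23)
  38÷2 = 19 each, +1 to first 0
Round 4: Fernhollow=54 Greywater=46 → close Fernhollow (overflow 39)
  54÷1 = 54 each, +1 to first 0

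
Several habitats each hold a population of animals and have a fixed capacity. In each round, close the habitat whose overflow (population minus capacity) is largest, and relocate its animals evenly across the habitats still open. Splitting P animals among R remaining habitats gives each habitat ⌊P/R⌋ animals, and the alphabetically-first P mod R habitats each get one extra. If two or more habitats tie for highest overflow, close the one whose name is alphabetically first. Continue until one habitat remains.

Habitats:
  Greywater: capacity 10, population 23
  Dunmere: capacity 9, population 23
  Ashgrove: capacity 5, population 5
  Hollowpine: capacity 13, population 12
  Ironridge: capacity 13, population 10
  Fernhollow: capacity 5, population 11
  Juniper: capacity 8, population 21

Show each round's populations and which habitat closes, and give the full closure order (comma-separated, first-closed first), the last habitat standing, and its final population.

Round 1: Ashgrove=5 Dunmere=23 Fernhollow=11 Greywater=23 Hollowpine=12 Ironridge=10 Juniper=21 → close Dunmere (overflow 14)
  23÷6 = 3 each, +1 to first 5
Round 2: Ashgrove=9 Fernhollow=15 Greywater=27 Hollowpine=16 Ironridge=14 Juniper=24 → close Greywater (overflow 17)
  27÷5 = 5 each, +1 to first 2
Round 3: Ashgrove=15 Fernhollow=21 Hollowpine=21 Ironridge=19 Juniper=29 → close Juniper (overflow 21)
  29÷4 = 7 each, +1 to first 1
Round 4: Ashgrove=23 Fernhollow=28 Hollowpine=28 Ironridge=26 → close Fernhollow (overflow 23)
  28÷3 = 9 each, +1 to first 1
Round 5: Ashgrove=33 Hollowpine=37 Ironridge=35 → close Ashgrove (overflow 28)
  33÷2 = 16 each, +1 to first 1
Round 6: Hollowpine=54 Ironridge=51 → close Hollowpine (overflow 41)
  54÷1 = 54 each, +1 to first 0

Closure order: Dunmere, Greywater, Juniper, Fernhollow, Ashgrove, Hollowpine
Last habitat: Ironridge with 105 animals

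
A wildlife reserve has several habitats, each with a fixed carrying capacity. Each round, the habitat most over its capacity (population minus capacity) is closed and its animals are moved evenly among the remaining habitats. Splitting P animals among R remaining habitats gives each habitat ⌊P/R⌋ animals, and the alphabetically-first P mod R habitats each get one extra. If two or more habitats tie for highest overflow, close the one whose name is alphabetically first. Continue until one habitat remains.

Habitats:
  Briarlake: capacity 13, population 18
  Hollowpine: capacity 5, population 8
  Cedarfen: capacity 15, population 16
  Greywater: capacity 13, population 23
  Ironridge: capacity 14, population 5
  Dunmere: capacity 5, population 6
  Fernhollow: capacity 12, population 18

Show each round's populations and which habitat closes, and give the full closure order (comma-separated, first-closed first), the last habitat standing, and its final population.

Round 1: Briarlake=18 Cedarfen=16 Dunmere=6 Fernhollow=18 Greywater=23 Hollowpine=8 Ironridge=5 → close Greywater (overflow 10)
  23÷6 = 3 each, +1 to first 5
Round 2: Briarlake=22 Cedarfen=20 Dunmere=10 Fernhollow=22 Hollowpine=12 Ironridge=8 → close Fernhollow (overflow 10)
  22÷5 = 4 each, +1 to first 2
Round 3: Briarlake=27 Cedarfen=25 Dunmere=14 Hollowpine=16 Ironridge=12 → close Briarlake (overflow 14)
  27÷4 = 6 each, +1 to first 3
Round 4: Cedarfen=32 Dunmere=21 Hollowpine=23 Ironridge=18 → close Hollowpine (overflow 18)
  23÷3 = 7 each, +1 to first 2
Round 5: Cedarfen=40 Dunmere=29 Ironridge=25 → close Cedarfen (overflow 25)
  40÷2 = 20 each, +1 to first 0
Round 6: Dunmere=49 Ironridge=45 → close Dunmere (overflow 44)
  49÷1 = 49 each, +1 to first 0

Closure order: Greywater, Fernhollow, Briarlake, Hollowpine, Cedarfen, Dunmere
Last habitat: Ironridge with 94 animals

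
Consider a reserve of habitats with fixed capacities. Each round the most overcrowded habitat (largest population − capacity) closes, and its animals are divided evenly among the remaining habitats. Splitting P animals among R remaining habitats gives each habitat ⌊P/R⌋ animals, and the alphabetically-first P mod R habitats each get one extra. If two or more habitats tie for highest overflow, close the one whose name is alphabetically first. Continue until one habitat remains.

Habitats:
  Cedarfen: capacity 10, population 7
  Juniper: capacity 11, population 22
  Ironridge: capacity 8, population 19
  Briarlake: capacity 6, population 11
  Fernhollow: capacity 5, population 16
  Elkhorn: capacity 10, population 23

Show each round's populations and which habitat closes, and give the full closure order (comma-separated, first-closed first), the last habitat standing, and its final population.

Round 1: Briarlake=11 Cedarfen=7 Elkhorn=23 Fernhollow=16 Ironridge=19 Juniper=22 → close Elkhorn (overflow 13)
  23÷5 = 4 each, +1 to first 3
Round 2: Briarlake=16 Cedarfen=12 Fernhollow=21 Ironridge=23 Juniper=26 → close Fernhollow (overflow 16)
  21÷4 = 5 each, +1 to first 1
Round 3: Briarlake=22 Cedarfen=17 Ironridge=28 Juniper=31 → close Ironridge (overflow 20)
  28÷3 = 9 each, +1 to first 1
Round 4: Briarlake=32 Cedarfen=26 Juniper=40 → close Juniper (overflow 29)
  40÷2 = 20 each, +1 to first 0
Round 5: Briarlake=52 Cedarfen=46 → close Briarlake (overflow 46)
  52÷1 = 52 each, +1 to first 0

Closure order: Elkhorn, Fernhollow, Ironridge, Juniper, Briarlake
Last habitat: Cedarfen with 98 animals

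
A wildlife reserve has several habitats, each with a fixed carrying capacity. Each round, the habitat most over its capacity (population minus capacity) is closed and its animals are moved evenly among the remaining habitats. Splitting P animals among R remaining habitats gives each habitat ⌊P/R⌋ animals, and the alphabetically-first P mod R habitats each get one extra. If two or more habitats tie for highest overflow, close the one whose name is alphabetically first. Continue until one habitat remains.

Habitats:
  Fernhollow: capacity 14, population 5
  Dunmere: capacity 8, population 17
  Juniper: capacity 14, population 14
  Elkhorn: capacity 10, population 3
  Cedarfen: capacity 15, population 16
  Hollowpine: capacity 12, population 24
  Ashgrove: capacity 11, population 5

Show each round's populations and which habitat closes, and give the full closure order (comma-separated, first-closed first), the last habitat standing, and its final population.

Closure order: Hollowpine, Dunmere, Cedarfen, Juniper, Ashgrove, Elkhorn
Last habitat: Fernhollow with 84 animals

Round 1: Ashgrove=5 Cedarfen=16 Dunmere=17 Elkhorn=3 Fernhollow=5 Hollowpine=24 Juniper=14 → close Hollowpine (overflow 12)
  24÷6 = 4 each, +1 to first 0
Round 2: Ashgrove=9 Cedarfen=20 Dunmere=21 Elkhorn=7 Fernhollow=9 Juniper=18 → close Dunmere (overflow 13)
  21÷5 = 4 each, +1 to first 1
Round 3: Ashgrove=14 Cedarfen=24 Elkhorn=11 Fernhollow=13 Juniper=22 → close Cedarfen (overflow 9)
  24÷4 = 6 each, +1 to first 0
Round 4: Ashgrove=20 Elkhorn=17 Fernhollow=19 Juniper=28 → close Juniper (overflow 14)
  28÷3 = 9 each, +1 to first 1
Round 5: Ashgrove=30 Elkhorn=26 Fernhollow=28 → close Ashgrove (overflow 19)
  30÷2 = 15 each, +1 to first 0
Round 6: Elkhorn=41 Fernhollow=43 → close Elkhorn (overflow 31)
  41÷1 = 41 each, +1 to first 0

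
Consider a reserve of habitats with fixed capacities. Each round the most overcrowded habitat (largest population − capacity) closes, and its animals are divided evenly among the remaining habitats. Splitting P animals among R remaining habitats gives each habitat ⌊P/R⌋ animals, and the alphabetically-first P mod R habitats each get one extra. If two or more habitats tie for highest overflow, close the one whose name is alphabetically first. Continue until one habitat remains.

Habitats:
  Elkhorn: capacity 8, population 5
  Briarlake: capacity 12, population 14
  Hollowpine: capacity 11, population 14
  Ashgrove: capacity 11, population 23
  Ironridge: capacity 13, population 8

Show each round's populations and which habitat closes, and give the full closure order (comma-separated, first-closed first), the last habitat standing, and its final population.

Closure order: Ashgrove, Hollowpine, Briarlake, Elkhorn
Last habitat: Ironridge with 64 animals

Round 1: Ashgrove=23 Briarlake=14 Elkhorn=5 Hollowpine=14 Ironridge=8 → close Ashgrove (overflow 12)
  23÷4 = 5 each, +1 to first 3
Round 2: Briarlake=20 Elkhorn=11 Hollowpine=20 Ironridge=13 → close Hollowpine (overflow 9)
  20÷3 = 6 each, +1 to first 2
Round 3: Briarlake=27 Elkhorn=18 Ironridge=19 → close Briarlake (overflow 15)
  27÷2 = 13 each, +1 to first 1
Round 4: Elkhorn=32 Ironridge=32 → close Elkhorn (overflow 24)
  32÷1 = 32 each, +1 to first 0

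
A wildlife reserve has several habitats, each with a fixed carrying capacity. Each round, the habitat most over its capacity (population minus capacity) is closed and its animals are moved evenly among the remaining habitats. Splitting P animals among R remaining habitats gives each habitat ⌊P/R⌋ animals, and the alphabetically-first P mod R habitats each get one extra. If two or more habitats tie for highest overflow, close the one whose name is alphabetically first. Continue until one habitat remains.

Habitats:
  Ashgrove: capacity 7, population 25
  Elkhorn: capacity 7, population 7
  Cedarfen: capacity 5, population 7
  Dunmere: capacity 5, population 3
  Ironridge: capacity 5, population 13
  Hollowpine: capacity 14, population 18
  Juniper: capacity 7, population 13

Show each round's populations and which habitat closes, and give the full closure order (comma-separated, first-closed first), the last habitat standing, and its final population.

Closure order: Ashgrove, Ironridge, Juniper, Cedarfen, Hollowpine, Dunmere
Last habitat: Elkhorn with 86 animals

Round 1: Ashgrove=25 Cedarfen=7 Dunmere=3 Elkhorn=7 Hollowpine=18 Ironridge=13 Juniper=13 → close Ashgrove (overflow 18)
  25÷6 = 4 each, +1 to first 1
Round 2: Cedarfen=12 Dunmere=7 Elkhorn=11 Hollowpine=22 Ironridge=17 Juniper=17 → close Ironridge (overflow 12)
  17÷5 = 3 each, +1 to first 2
Round 3: Cedarfen=16 Dunmere=11 Elkhorn=14 Hollowpine=25 Juniper=20 → close Juniper (overflow 13)
  20÷4 = 5 each, +1 to first 0
Round 4: Cedarfen=21 Dunmere=16 Elkhorn=19 Hollowpine=30 → close Cedarfen (overflow 16)
  21÷3 = 7 each, +1 to first 0
Round 5: Dunmere=23 Elkhorn=26 Hollowpine=37 → close Hollowpine (overflow 23)
  37÷2 = 18 each, +1 to first 1
Round 6: Dunmere=42 Elkhorn=44 → close Dunmere (overflow 37)
  42÷1 = 42 each, +1 to first 0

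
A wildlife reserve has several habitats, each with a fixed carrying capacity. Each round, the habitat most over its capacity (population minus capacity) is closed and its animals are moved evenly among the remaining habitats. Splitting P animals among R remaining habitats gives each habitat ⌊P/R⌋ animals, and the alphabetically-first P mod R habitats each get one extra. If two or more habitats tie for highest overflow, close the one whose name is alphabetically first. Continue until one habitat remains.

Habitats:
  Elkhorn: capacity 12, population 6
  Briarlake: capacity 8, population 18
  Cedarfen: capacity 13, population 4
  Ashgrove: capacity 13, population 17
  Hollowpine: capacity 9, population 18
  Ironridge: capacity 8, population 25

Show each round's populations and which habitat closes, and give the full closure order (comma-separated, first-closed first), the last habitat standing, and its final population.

Round 1: Ashgrove=17 Briarlake=18 Cedarfen=4 Elkhorn=6 Hollowpine=18 Ironridge=25 → close Ironridge (overflow 17)
  25÷5 = 5 each, +1 to first 0
Round 2: Ashgrove=22 Briarlake=23 Cedarfen=9 Elkhorn=11 Hollowpine=23 → close Briarlake (overflow 15)
  23÷4 = 5 each, +1 to first 3
Round 3: Ashgrove=28 Cedarfen=15 Elkhorn=17 Hollowpine=28 → close Hollowpine (overflow 19)
  28÷3 = 9 each, +1 to first 1
Round 4: Ashgrove=38 Cedarfen=24 Elkhorn=26 → close Ashgrove (overflow 25)
  38÷2 = 19 each, +1 to first 0
Round 5: Cedarfen=43 Elkhorn=45 → close Elkhorn (overflow 33)
  45÷1 = 45 each, +1 to first 0

Closure order: Ironridge, Briarlake, Hollowpine, Ashgrove, Elkhorn
Last habitat: Cedarfen with 88 animals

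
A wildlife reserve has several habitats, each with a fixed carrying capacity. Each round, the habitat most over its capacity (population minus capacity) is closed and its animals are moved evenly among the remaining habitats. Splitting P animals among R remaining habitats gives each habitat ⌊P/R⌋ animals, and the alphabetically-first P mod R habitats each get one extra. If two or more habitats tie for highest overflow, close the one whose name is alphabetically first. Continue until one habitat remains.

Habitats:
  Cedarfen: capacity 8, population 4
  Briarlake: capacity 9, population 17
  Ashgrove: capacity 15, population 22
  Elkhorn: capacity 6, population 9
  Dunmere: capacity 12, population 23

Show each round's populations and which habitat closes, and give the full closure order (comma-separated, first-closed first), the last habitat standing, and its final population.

Round 1: Ashgrove=22 Briarlake=17 Cedarfen=4 Dunmere=23 Elkhorn=9 → close Dunmere (overflow 11)
  23÷4 = 5 each, +1 to first 3
Round 2: Ashgrove=28 Briarlake=23 Cedarfen=10 Elkhorn=14 → close Briarlake (overflow 14)
  23÷3 = 7 each, +1 to first 2
Round 3: Ashgrove=36 Cedarfen=18 Elkhorn=21 → close Ashgrove (overflow 21)
  36÷2 = 18 each, +1 to first 0
Round 4: Cedarfen=36 Elkhorn=39 → close Elkhorn (overflow 33)
  39÷1 = 39 each, +1 to first 0

Closure order: Dunmere, Briarlake, Ashgrove, Elkhorn
Last habitat: Cedarfen with 75 animals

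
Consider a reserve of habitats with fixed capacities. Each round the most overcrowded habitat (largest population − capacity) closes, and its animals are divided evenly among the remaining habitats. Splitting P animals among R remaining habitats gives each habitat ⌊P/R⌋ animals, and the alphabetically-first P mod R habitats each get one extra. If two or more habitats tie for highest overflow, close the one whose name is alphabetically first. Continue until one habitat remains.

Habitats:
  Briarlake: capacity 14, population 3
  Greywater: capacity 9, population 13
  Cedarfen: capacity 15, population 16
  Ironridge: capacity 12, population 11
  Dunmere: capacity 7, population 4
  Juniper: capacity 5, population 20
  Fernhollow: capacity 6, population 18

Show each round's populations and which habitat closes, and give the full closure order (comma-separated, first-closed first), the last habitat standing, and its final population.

Closure order: Juniper, Fernhollow, Greywater, Cedarfen, Ironridge, Dunmere
Last habitat: Briarlake with 85 animals

Round 1: Briarlake=3 Cedarfen=16 Dunmere=4 Fernhollow=18 Greywater=13 Ironridge=11 Juniper=20 → close Juniper (overflow 15)
  20÷6 = 3 each, +1 to first 2
Round 2: Briarlake=7 Cedarfen=20 Dunmere=7 Fernhollow=21 Greywater=16 Ironridge=14 → close Fernhollow (overflow 15)
  21÷5 = 4 each, +1 to first 1
Round 3: Briarlake=12 Cedarfen=24 Dunmere=11 Greywater=20 Ironridge=18 → close Greywater (overflow 11)
  20÷4 = 5 each, +1 to first 0
Round 4: Briarlake=17 Cedarfen=29 Dunmere=16 Ironridge=23 → close Cedarfen (overflow 14)
  29÷3 = 9 each, +1 to first 2
Round 5: Briarlake=27 Dunmere=26 Ironridge=32 → close Ironridge (overflow 20)
  32÷2 = 16 each, +1 to first 0
Round 6: Briarlake=43 Dunmere=42 → close Dunmere (overflow 35)
  42÷1 = 42 each, +1 to first 0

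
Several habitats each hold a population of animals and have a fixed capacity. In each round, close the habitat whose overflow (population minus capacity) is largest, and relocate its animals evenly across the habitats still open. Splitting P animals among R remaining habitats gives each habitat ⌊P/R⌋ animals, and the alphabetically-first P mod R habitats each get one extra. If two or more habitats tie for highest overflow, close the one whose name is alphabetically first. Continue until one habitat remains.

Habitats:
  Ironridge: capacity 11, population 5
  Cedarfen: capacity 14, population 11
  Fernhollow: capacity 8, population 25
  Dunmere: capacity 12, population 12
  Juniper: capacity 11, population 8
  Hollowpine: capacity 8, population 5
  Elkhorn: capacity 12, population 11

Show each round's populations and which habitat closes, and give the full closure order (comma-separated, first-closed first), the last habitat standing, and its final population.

Closure order: Fernhollow, Dunmere, Cedarfen, Elkhorn, Hollowpine, Juniper
Last habitat: Ironridge with 77 animals

Round 1: Cedarfen=11 Dunmere=12 Elkhorn=11 Fernhollow=25 Hollowpine=5 Ironridge=5 Juniper=8 → close Fernhollow (overflow 17)
  25÷6 = 4 each, +1 to first 1
Round 2: Cedarfen=16 Dunmere=16 Elkhorn=15 Hollowpine=9 Ironridge=9 Juniper=12 → close Dunmere (overflow 4)
  16÷5 = 3 each, +1 to first 1
Round 3: Cedarfen=20 Elkhorn=18 Hollowpine=12 Ironridge=12 Juniper=15 → close Cedarfen (overflow 6)
  20÷4 = 5 each, +1 to first 0
Round 4: Elkhorn=23 Hollowpine=17 Ironridge=17 Juniper=20 → close Elkhorn (overflow 11)
  23÷3 = 7 each, +1 to first 2
Round 5: Hollowpine=25 Ironridge=25 Juniper=27 → close Hollowpine (overflow 17)
  25÷2 = 12 each, +1 to first 1
Round 6: Ironridge=38 Juniper=39 → close Juniper (overflow 28)
  39÷1 = 39 each, +1 to first 0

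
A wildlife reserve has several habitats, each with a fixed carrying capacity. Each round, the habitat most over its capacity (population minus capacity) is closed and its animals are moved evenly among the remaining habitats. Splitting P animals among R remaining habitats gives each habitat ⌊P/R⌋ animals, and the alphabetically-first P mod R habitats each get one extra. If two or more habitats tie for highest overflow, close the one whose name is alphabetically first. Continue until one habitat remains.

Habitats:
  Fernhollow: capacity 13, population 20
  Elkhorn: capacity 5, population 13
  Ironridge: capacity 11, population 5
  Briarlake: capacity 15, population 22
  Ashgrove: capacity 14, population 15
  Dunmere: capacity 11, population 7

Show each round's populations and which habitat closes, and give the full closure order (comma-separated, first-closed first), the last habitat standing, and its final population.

Closure order: Elkhorn, Briarlake, Fernhollow, Ashgrove, Dunmere
Last habitat: Ironridge with 82 animals

Round 1: Ashgrove=15 Briarlake=22 Dunmere=7 Elkhorn=13 Fernhollow=20 Ironridge=5 → close Elkhorn (overflow 8)
  13÷5 = 2 each, +1 to first 3
Round 2: Ashgrove=18 Briarlake=25 Dunmere=10 Fernhollow=22 Ironridge=7 → close Briarlake (overflow 10)
  25÷4 = 6 each, +1 to first 1
Round 3: Ashgrove=25 Dunmere=16 Fernhollow=28 Ironridge=13 → close Fernhollow (overflow 15)
  28÷3 = 9 each, +1 to first 1
Round 4: Ashgrove=35 Dunmere=25 Ironridge=22 → close Ashgrove (overflow 21)
  35÷2 = 17 each, +1 to first 1
Round 5: Dunmere=43 Ironridge=39 → close Dunmere (overflow 32)
  43÷1 = 43 each, +1 to first 0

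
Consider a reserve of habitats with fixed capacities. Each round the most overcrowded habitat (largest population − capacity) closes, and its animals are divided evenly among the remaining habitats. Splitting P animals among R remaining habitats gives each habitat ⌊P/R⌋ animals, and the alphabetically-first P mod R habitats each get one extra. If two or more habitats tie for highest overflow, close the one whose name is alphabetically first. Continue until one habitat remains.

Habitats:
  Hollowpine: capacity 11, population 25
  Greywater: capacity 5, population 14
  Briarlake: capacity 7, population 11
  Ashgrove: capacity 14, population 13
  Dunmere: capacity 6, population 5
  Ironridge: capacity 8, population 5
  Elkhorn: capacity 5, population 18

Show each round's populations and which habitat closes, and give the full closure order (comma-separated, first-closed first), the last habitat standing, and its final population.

Round 1: Ashgrove=13 Briarlake=11 Dunmere=5 Elkhorn=18 Greywater=14 Hollowpine=25 Ironridge=5 → close Hollowpine (overflow 14)
  25÷6 = 4 each, +1 to first 1
Round 2: Ashgrove=18 Briarlake=15 Dunmere=9 Elkhorn=22 Greywater=18 Ironridge=9 → close Elkhorn (overflow 17)
  22÷5 = 4 each, +1 to first 2
Round 3: Ashgrove=23 Briarlake=20 Dunmere=13 Greywater=22 Ironridge=13 → close Greywater (overflow 17)
  22÷4 = 5 each, +1 to first 2
Round 4: Ashgrove=29 Briarlake=26 Dunmere=18 Ironridge=18 → close Briarlake (overflow 19)
  26÷3 = 8 each, +1 to first 2
Round 5: Ashgrove=38 Dunmere=27 Ironridge=26 → close Ashgrove (overflow 24)
  38÷2 = 19 each, +1 to first 0
Round 6: Dunmere=46 Ironridge=45 → close Dunmere (overflow 40)
  46÷1 = 46 each, +1 to first 0

Closure order: Hollowpine, Elkhorn, Greywater, Briarlake, Ashgrove, Dunmere
Last habitat: Ironridge with 91 animals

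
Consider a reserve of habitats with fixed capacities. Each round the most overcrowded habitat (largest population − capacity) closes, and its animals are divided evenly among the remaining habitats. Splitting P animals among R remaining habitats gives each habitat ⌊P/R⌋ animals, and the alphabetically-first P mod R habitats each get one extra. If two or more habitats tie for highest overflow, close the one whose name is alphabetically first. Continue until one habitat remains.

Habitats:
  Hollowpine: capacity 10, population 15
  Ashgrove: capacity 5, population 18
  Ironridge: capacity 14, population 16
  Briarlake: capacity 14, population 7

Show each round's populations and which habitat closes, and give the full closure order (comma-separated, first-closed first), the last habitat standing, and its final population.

Round 1: Ashgrove=18 Briarlake=7 Hollowpine=15 Ironridge=16 → close Ashgrove (overflow 13)
  18÷3 = 6 each, +1 to first 0
Round 2: Briarlake=13 Hollowpine=21 Ironridge=22 → close Hollowpine (overflow 11)
  21÷2 = 10 each, +1 to first 1
Round 3: Briarlake=24 Ironridge=32 → close Ironridge (overflow 18)
  32÷1 = 32 each, +1 to first 0

Closure order: Ashgrove, Hollowpine, Ironridge
Last habitat: Briarlake with 56 animals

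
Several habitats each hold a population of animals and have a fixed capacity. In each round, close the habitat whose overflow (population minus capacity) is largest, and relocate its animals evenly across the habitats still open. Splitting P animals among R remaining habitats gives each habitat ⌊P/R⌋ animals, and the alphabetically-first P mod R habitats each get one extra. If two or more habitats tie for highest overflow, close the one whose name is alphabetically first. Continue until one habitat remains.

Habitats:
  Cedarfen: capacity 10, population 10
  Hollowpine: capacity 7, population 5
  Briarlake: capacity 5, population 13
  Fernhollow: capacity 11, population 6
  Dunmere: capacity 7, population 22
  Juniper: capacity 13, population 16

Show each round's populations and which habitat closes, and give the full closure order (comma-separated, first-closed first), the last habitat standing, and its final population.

Closure order: Dunmere, Briarlake, Juniper, Cedarfen, Hollowpine
Last habitat: Fernhollow with 72 animals

Round 1: Briarlake=13 Cedarfen=10 Dunmere=22 Fernhollow=6 Hollowpine=5 Juniper=16 → close Dunmere (overflow 15)
  22÷5 = 4 each, +1 to first 2
Round 2: Briarlake=18 Cedarfen=15 Fernhollow=10 Hollowpine=9 Juniper=20 → close Briarlake (overflow 13)
  18÷4 = 4 each, +1 to first 2
Round 3: Cedarfen=20 Fernhollow=15 Hollowpine=13 Juniper=24 → close Juniper (overflow 11)
  24÷3 = 8 each, +1 to first 0
Round 4: Cedarfen=28 Fernhollow=23 Hollowpine=21 → close Cedarfen (overflow 18)
  28÷2 = 14 each, +1 to first 0
Round 5: Fernhollow=37 Hollowpine=35 → close Hollowpine (overflow 28)
  35÷1 = 35 each, +1 to first 0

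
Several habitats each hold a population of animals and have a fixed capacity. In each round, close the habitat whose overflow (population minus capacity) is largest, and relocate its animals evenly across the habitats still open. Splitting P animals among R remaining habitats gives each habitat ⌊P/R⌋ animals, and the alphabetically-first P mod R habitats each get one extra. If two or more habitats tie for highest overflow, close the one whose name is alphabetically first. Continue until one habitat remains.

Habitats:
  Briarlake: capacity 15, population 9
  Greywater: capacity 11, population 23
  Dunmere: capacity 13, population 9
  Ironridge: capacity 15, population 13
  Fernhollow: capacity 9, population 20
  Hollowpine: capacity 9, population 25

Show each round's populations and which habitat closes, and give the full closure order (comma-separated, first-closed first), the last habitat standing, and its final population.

Closure order: Hollowpine, Greywater, Fernhollow, Ironridge, Dunmere
Last habitat: Briarlake with 99 animals

Round 1: Briarlake=9 Dunmere=9 Fernhollow=20 Greywater=23 Hollowpine=25 Ironridge=13 → close Hollowpine (overflow 16)
  25÷5 = 5 each, +1 to first 0
Round 2: Briarlake=14 Dunmere=14 Fernhollow=25 Greywater=28 Ironridge=18 → close Greywater (overflow 17)
  28÷4 = 7 each, +1 to first 0
Round 3: Briarlake=21 Dunmere=21 Fernhollow=32 Ironridge=25 → close Fernhollow (overflow 23)
  32÷3 = 10 each, +1 to first 2
Round 4: Briarlake=32 Dunmere=32 Ironridge=35 → close Ironridge (overflow 20)
  35÷2 = 17 each, +1 to first 1
Round 5: Briarlake=50 Dunmere=49 → close Dunmere (overflow 36)
  49÷1 = 49 each, +1 to first 0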